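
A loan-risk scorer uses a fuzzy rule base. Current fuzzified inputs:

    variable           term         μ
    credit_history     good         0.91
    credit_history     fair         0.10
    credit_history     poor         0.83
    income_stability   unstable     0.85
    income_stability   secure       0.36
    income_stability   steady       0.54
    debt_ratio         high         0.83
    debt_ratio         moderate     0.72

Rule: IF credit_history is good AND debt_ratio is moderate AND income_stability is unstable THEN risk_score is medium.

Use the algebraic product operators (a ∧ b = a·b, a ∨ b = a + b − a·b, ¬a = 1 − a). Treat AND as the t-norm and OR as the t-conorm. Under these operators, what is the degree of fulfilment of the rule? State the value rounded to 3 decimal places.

firing strength: good=0.91, moderate=0.72, unstable=0.85; AND[a·b] → w = 0.5569

0.557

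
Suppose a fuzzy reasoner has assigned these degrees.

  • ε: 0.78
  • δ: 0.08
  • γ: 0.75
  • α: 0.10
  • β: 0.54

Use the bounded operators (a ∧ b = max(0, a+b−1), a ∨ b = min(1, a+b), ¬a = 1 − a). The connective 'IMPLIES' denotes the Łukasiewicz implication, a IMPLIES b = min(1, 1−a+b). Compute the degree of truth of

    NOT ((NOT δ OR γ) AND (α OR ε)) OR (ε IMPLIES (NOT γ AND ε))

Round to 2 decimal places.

0.37

NOT δ = 1 − 0.08 = 0.92
NOT δ OR γ = min(1, a+b) on (0.92, 0.75) = 1.00
α OR ε = min(1, a+b) on (0.10, 0.78) = 0.88
(NOT δ OR γ) AND (α OR ε) = max(0, a+b−1) on (1.00, 0.88) = 0.88
NOT ((NOT δ OR γ) AND (α OR ε)) = 1 − 0.88 = 0.12
NOT γ = 1 − 0.75 = 0.25
NOT γ AND ε = max(0, a+b−1) on (0.25, 0.78) = 0.03
ε IMPLIES (NOT γ AND ε)  [Łukasiewicz: min(1, 1−a+b)] with a=0.78, b=0.03 → 0.25
NOT ((NOT δ OR γ) AND (α OR ε)) OR (ε IMPLIES (NOT γ AND ε)) = min(1, a+b) on (0.12, 0.25) = 0.37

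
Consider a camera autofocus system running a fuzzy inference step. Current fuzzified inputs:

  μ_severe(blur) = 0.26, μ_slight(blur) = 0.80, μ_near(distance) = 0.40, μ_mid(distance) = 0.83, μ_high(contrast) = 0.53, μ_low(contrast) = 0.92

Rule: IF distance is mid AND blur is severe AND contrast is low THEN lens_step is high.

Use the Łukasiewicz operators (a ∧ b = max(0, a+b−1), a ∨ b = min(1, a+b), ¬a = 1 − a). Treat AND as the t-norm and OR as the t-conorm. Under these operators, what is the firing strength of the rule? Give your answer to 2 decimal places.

0.01

firing strength: mid=0.83, severe=0.26, low=0.92; AND[max(0, a+b−1)] → w = 0.01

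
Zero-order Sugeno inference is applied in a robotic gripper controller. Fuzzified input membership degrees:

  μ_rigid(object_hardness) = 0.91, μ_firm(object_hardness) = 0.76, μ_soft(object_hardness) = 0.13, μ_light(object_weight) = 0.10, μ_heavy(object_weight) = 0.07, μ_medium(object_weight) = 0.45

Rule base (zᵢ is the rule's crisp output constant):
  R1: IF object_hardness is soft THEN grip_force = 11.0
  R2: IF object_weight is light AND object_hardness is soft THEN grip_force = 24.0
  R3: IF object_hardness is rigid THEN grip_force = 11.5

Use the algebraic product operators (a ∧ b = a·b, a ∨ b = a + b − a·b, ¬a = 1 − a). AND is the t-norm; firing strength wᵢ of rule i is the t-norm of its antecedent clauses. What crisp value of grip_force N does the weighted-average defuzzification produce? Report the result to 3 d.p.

R1 (z=11.0): soft=0.13 → w = 0.1300
R2 (z=24.0): light=0.10, soft=0.13; AND[a·b] → w = 0.0130
R3 (z=11.5): rigid=0.91 → w = 0.9100
Weighted average = (0.1300·11.0 + 0.0130·24.0 + 0.9100·11.5) / (0.1300 + 0.0130 + 0.9100)
  = 12.2070 / 1.0530 = 11.593

11.593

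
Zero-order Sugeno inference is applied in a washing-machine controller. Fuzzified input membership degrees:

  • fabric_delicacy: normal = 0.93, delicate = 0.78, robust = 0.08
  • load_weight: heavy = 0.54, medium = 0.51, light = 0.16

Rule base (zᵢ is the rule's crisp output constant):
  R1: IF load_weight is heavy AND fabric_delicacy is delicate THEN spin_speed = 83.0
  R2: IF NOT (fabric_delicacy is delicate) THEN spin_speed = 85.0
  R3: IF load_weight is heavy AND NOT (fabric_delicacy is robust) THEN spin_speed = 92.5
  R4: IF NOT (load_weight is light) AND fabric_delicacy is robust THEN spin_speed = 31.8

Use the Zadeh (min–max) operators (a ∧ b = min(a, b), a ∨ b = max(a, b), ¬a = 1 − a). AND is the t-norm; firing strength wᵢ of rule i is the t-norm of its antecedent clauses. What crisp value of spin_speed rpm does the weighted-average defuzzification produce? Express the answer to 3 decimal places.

R1 (z=83.0): heavy=0.54, delicate=0.78; AND[min(a, b)] → w = 0.54
R2 (z=85.0): ¬delicate=1−0.78=0.22 → w = 0.22
R3 (z=92.5): heavy=0.54, ¬robust=1−0.08=0.92; AND[min(a, b)] → w = 0.54
R4 (z=31.8): ¬light=1−0.16=0.84, robust=0.08; AND[min(a, b)] → w = 0.08
Weighted average = (0.54·83.0 + 0.22·85.0 + 0.54·92.5 + 0.08·31.8) / (0.54 + 0.22 + 0.54 + 0.08)
  = 116.0140 / 1.3800 = 84.068

84.068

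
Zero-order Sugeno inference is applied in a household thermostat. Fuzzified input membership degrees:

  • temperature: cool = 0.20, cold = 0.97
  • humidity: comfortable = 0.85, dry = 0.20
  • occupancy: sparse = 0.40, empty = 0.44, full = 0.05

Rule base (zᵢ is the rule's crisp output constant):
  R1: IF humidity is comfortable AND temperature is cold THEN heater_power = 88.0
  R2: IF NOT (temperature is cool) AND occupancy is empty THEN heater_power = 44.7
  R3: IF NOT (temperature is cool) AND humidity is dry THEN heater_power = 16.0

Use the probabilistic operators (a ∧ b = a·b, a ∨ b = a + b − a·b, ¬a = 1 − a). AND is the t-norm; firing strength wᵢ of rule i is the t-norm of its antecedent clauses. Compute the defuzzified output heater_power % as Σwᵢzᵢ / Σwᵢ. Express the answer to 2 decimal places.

67.98

R1 (z=88.0): comfortable=0.85, cold=0.97; AND[a·b] → w = 0.8245
R2 (z=44.7): ¬cool=1−0.20=0.80, empty=0.44; AND[a·b] → w = 0.3520
R3 (z=16.0): ¬cool=1−0.20=0.80, dry=0.20; AND[a·b] → w = 0.1600
Weighted average = (0.8245·88.0 + 0.3520·44.7 + 0.1600·16.0) / (0.8245 + 0.3520 + 0.1600)
  = 90.8504 / 1.3365 = 67.98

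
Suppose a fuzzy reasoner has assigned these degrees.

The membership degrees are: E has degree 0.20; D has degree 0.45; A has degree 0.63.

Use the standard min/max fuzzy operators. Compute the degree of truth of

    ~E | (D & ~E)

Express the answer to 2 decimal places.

~E = 1 − 0.20 = 0.80
~E = 1 − 0.20 = 0.80
D & ~E = min(a, b) on (0.45, 0.80) = 0.45
~E | (D & ~E) = max(a, b) on (0.80, 0.45) = 0.80

0.80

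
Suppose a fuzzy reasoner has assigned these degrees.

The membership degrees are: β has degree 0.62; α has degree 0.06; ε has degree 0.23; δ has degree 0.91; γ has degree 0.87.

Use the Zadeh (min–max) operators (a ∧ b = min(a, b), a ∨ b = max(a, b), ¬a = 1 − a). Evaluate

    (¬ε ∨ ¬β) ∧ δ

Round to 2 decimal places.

0.77

¬ε = 1 − 0.23 = 0.77
¬β = 1 − 0.62 = 0.38
¬ε ∨ ¬β = max(a, b) on (0.77, 0.38) = 0.77
(¬ε ∨ ¬β) ∧ δ = min(a, b) on (0.77, 0.91) = 0.77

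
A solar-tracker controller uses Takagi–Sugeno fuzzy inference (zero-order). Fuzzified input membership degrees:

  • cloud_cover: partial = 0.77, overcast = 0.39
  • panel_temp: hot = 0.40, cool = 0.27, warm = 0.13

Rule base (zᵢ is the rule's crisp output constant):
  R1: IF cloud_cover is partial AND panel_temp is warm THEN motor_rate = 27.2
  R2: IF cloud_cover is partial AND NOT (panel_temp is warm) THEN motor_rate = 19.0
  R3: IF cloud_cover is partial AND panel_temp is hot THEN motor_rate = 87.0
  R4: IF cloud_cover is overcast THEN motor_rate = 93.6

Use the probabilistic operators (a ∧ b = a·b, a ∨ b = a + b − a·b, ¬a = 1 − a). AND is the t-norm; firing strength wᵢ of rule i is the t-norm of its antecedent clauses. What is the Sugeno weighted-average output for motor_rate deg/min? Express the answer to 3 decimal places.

R1 (z=27.2): partial=0.77, warm=0.13; AND[a·b] → w = 0.1001
R2 (z=19.0): partial=0.77, ¬warm=1−0.13=0.87; AND[a·b] → w = 0.6699
R3 (z=87.0): partial=0.77, hot=0.40; AND[a·b] → w = 0.3080
R4 (z=93.6): overcast=0.39 → w = 0.3900
Weighted average = (0.1001·27.2 + 0.6699·19.0 + 0.3080·87.0 + 0.3900·93.6) / (0.1001 + 0.6699 + 0.3080 + 0.3900)
  = 78.7508 / 1.4680 = 53.645

53.645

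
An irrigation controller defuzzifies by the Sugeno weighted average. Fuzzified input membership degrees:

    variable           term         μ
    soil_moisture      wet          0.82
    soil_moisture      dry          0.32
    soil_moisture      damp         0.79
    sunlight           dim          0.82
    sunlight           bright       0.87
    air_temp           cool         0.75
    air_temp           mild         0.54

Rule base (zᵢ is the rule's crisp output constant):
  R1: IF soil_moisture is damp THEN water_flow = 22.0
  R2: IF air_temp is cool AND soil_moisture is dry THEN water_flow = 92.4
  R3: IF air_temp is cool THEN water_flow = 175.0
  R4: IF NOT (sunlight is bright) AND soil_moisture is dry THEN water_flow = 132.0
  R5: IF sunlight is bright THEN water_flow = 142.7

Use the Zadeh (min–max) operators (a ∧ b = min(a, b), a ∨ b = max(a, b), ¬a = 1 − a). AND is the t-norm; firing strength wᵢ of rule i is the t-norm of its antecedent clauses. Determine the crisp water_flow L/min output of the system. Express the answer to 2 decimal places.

R1 (z=22.0): damp=0.79 → w = 0.79
R2 (z=92.4): cool=0.75, dry=0.32; AND[min(a, b)] → w = 0.32
R3 (z=175.0): cool=0.75 → w = 0.75
R4 (z=132.0): ¬bright=1−0.87=0.13, dry=0.32; AND[min(a, b)] → w = 0.13
R5 (z=142.7): bright=0.87 → w = 0.87
Weighted average = (0.79·22.0 + 0.32·92.4 + 0.75·175.0 + 0.13·132.0 + 0.87·142.7) / (0.79 + 0.32 + 0.75 + 0.13 + 0.87)
  = 319.5070 / 2.8600 = 111.72

111.72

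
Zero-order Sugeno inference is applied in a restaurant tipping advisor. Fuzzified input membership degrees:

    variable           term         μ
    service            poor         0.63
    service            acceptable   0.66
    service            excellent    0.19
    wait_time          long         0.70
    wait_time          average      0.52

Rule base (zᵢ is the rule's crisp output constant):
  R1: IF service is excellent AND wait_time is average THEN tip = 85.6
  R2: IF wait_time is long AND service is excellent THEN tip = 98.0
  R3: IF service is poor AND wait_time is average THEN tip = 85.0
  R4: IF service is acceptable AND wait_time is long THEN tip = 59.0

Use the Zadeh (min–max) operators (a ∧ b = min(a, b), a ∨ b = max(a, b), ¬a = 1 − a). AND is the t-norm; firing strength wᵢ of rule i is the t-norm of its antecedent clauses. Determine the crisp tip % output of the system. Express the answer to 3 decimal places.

R1 (z=85.6): excellent=0.19, average=0.52; AND[min(a, b)] → w = 0.19
R2 (z=98.0): long=0.70, excellent=0.19; AND[min(a, b)] → w = 0.19
R3 (z=85.0): poor=0.63, average=0.52; AND[min(a, b)] → w = 0.52
R4 (z=59.0): acceptable=0.66, long=0.70; AND[min(a, b)] → w = 0.66
Weighted average = (0.19·85.6 + 0.19·98.0 + 0.52·85.0 + 0.66·59.0) / (0.19 + 0.19 + 0.52 + 0.66)
  = 118.0240 / 1.5600 = 75.656

75.656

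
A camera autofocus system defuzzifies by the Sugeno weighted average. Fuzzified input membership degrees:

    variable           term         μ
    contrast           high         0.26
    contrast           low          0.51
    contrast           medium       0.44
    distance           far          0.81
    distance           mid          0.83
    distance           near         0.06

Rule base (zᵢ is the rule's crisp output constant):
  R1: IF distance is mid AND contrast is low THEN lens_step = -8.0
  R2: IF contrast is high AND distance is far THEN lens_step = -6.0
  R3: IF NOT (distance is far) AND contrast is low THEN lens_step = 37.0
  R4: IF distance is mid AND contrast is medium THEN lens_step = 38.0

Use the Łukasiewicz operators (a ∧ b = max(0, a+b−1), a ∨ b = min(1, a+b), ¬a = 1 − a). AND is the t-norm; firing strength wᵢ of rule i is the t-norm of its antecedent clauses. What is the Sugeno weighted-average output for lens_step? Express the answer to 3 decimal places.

R1 (z=-8.0): mid=0.83, low=0.51; AND[max(0, a+b−1)] → w = 0.34
R2 (z=-6.0): high=0.26, far=0.81; AND[max(0, a+b−1)] → w = 0.07
R3 (z=37.0): ¬far=1−0.81=0.19, low=0.51; AND[max(0, a+b−1)] → w = 0.00
R4 (z=38.0): mid=0.83, medium=0.44; AND[max(0, a+b−1)] → w = 0.27
Weighted average = (0.34·-8.0 + 0.07·-6.0 + 0.00·37.0 + 0.27·38.0) / (0.34 + 0.07 + 0.00 + 0.27)
  = 7.1200 / 0.6800 = 10.471

10.471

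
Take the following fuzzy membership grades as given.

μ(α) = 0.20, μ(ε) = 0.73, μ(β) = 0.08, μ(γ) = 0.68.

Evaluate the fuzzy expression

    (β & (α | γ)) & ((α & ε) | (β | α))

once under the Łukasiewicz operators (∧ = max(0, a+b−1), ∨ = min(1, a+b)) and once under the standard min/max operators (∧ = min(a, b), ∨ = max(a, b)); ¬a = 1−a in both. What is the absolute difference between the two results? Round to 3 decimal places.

Under Łukasiewicz:
  α | γ = min(1, a+b) on (0.20, 0.68) = 0.88
  β & (α | γ) = max(0, a+b−1) on (0.08, 0.88) = 0.00
  α & ε = max(0, a+b−1) on (0.20, 0.73) = 0.00
  β | α = min(1, a+b) on (0.08, 0.20) = 0.28
  (α & ε) | (β | α) = min(1, a+b) on (0.00, 0.28) = 0.28
  (β & (α | γ)) & ((α & ε) | (β | α)) = max(0, a+b−1) on (0.00, 0.28) = 0.00
  → value = 0.0000
Under standard min/max:
  α | γ = max(a, b) on (0.20, 0.68) = 0.68
  β & (α | γ) = min(a, b) on (0.08, 0.68) = 0.08
  α & ε = min(a, b) on (0.20, 0.73) = 0.20
  β | α = max(a, b) on (0.08, 0.20) = 0.20
  (α & ε) | (β | α) = max(a, b) on (0.20, 0.20) = 0.20
  (β & (α | γ)) & ((α & ε) | (β | α)) = min(a, b) on (0.08, 0.20) = 0.08
  → value = 0.0800
|0.0000 − 0.0800| = 0.080

0.080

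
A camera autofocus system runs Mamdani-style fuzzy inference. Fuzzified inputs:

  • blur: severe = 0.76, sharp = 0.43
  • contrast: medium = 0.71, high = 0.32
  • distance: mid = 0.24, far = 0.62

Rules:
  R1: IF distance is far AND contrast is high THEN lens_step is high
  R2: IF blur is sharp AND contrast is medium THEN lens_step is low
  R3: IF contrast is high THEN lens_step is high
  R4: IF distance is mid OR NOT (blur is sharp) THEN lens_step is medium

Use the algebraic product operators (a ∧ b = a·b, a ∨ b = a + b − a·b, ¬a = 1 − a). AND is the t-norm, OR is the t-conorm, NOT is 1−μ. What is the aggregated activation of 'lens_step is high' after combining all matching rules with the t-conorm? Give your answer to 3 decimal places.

R1: far=0.62, high=0.32; AND[a·b] → w = 0.1984
R2: sharp=0.43, medium=0.71; AND[a·b] → w = 0.3053
R3: high=0.32 → w = 0.3200
R4: mid=0.24, ¬sharp=1−0.43=0.57; OR[a + b − a·b] → w = 0.6732
Rules with consequent 'high': {R1, R3} → strengths 0.1984, 0.3200
Aggregate via t-conorm [a + b − a·b]: 0.4549

0.455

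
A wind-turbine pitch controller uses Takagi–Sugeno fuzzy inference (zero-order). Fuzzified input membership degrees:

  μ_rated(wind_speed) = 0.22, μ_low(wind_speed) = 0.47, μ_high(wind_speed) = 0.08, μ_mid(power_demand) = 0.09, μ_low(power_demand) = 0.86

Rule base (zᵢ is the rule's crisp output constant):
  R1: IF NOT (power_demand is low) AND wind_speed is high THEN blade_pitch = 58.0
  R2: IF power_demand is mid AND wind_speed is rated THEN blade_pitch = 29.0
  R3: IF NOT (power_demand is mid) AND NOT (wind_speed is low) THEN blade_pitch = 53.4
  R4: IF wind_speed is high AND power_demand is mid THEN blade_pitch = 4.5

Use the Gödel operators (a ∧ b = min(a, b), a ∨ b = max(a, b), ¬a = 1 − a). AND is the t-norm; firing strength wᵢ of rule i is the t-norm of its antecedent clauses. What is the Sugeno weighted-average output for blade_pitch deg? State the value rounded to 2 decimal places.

R1 (z=58.0): ¬low=1−0.86=0.14, high=0.08; AND[min(a, b)] → w = 0.08
R2 (z=29.0): mid=0.09, rated=0.22; AND[min(a, b)] → w = 0.09
R3 (z=53.4): ¬mid=1−0.09=0.91, ¬low=1−0.47=0.53; AND[min(a, b)] → w = 0.53
R4 (z=4.5): high=0.08, mid=0.09; AND[min(a, b)] → w = 0.08
Weighted average = (0.08·58.0 + 0.09·29.0 + 0.53·53.4 + 0.08·4.5) / (0.08 + 0.09 + 0.53 + 0.08)
  = 35.9120 / 0.7800 = 46.04

46.04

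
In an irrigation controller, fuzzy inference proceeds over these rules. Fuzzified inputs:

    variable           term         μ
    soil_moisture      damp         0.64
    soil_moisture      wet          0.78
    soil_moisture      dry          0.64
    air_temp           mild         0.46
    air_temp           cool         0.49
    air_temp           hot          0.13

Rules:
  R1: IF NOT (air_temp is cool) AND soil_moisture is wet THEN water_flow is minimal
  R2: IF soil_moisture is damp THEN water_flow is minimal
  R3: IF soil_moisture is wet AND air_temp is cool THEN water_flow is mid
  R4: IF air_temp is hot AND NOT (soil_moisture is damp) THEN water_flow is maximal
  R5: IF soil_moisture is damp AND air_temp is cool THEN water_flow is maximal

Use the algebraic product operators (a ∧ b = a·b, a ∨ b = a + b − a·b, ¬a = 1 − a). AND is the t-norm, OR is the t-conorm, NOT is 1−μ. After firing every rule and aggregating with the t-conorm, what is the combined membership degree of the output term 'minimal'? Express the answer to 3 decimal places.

0.783

R1: ¬cool=1−0.49=0.51, wet=0.78; AND[a·b] → w = 0.3978
R2: damp=0.64 → w = 0.6400
R3: wet=0.78, cool=0.49; AND[a·b] → w = 0.3822
R4: hot=0.13, ¬damp=1−0.64=0.36; AND[a·b] → w = 0.0468
R5: damp=0.64, cool=0.49; AND[a·b] → w = 0.3136
Rules with consequent 'minimal': {R1, R2} → strengths 0.3978, 0.6400
Aggregate via t-conorm [a + b − a·b]: 0.7832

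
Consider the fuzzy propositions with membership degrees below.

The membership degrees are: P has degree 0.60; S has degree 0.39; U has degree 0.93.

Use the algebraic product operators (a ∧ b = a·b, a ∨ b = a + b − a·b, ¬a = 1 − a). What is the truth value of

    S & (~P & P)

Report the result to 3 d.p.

0.094

~P = 1 − 0.6000 = 0.4000
~P & P = a·b on (0.4000, 0.6000) = 0.2400
S & (~P & P) = a·b on (0.3900, 0.2400) = 0.0936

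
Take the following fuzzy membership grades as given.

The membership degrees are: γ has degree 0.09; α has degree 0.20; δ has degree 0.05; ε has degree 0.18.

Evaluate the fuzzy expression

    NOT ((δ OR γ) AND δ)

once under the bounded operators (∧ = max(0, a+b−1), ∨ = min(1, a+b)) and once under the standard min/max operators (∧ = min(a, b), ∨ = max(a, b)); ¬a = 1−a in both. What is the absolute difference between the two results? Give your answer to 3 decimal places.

Under bounded:
  δ OR γ = min(1, a+b) on (0.05, 0.09) = 0.14
  (δ OR γ) AND δ = max(0, a+b−1) on (0.14, 0.05) = 0.00
  NOT ((δ OR γ) AND δ) = 1 − 0.00 = 1.00
  → value = 1.0000
Under standard min/max:
  δ OR γ = max(a, b) on (0.05, 0.09) = 0.09
  (δ OR γ) AND δ = min(a, b) on (0.09, 0.05) = 0.05
  NOT ((δ OR γ) AND δ) = 1 − 0.05 = 0.95
  → value = 0.9500
|1.0000 − 0.9500| = 0.050

0.050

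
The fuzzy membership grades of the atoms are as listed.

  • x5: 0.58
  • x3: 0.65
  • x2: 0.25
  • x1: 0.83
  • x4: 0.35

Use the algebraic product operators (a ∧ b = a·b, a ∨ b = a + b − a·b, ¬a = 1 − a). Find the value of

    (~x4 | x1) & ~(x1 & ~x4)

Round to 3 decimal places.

~x4 = 1 − 0.3500 = 0.6500
~x4 | x1 = a + b − a·b on (0.6500, 0.8300) = 0.9405
~x4 = 1 − 0.3500 = 0.6500
x1 & ~x4 = a·b on (0.8300, 0.6500) = 0.5395
~(x1 & ~x4) = 1 − 0.5395 = 0.4605
(~x4 | x1) & ~(x1 & ~x4) = a·b on (0.9405, 0.4605) = 0.4331

0.433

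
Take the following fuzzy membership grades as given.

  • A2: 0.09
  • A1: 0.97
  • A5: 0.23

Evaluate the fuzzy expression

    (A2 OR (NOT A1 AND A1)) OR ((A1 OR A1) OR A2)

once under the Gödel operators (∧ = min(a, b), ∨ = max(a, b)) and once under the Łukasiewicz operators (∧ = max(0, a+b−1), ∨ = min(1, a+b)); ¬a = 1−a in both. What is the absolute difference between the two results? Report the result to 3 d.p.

Under Gödel:
  NOT A1 = 1 − 0.97 = 0.03
  NOT A1 AND A1 = min(a, b) on (0.03, 0.97) = 0.03
  A2 OR (NOT A1 AND A1) = max(a, b) on (0.09, 0.03) = 0.09
  A1 OR A1 = max(a, b) on (0.97, 0.97) = 0.97
  (A1 OR A1) OR A2 = max(a, b) on (0.97, 0.09) = 0.97
  (A2 OR (NOT A1 AND A1)) OR ((A1 OR A1) OR A2) = max(a, b) on (0.09, 0.97) = 0.97
  → value = 0.9700
Under Łukasiewicz:
  NOT A1 = 1 − 0.97 = 0.03
  NOT A1 AND A1 = max(0, a+b−1) on (0.03, 0.97) = 0.00
  A2 OR (NOT A1 AND A1) = min(1, a+b) on (0.09, 0.00) = 0.09
  A1 OR A1 = min(1, a+b) on (0.97, 0.97) = 1.00
  (A1 OR A1) OR A2 = min(1, a+b) on (1.00, 0.09) = 1.00
  (A2 OR (NOT A1 AND A1)) OR ((A1 OR A1) OR A2) = min(1, a+b) on (0.09, 1.00) = 1.00
  → value = 1.0000
|0.9700 − 1.0000| = 0.030

0.030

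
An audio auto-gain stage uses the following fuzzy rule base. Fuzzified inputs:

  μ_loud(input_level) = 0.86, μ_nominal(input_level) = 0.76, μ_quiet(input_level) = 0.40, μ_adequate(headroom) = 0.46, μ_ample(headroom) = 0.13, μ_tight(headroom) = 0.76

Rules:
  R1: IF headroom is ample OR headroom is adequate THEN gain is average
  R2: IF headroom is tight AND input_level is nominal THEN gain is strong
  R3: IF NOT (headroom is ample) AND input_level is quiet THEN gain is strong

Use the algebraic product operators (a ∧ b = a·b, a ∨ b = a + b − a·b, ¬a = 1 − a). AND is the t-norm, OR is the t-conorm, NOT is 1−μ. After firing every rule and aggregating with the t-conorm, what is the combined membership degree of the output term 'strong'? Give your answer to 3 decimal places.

R1: ample=0.13, adequate=0.46; OR[a + b − a·b] → w = 0.5302
R2: tight=0.76, nominal=0.76; AND[a·b] → w = 0.5776
R3: ¬ample=1−0.13=0.87, quiet=0.40; AND[a·b] → w = 0.3480
Rules with consequent 'strong': {R2, R3} → strengths 0.5776, 0.3480
Aggregate via t-conorm [a + b − a·b]: 0.7246

0.725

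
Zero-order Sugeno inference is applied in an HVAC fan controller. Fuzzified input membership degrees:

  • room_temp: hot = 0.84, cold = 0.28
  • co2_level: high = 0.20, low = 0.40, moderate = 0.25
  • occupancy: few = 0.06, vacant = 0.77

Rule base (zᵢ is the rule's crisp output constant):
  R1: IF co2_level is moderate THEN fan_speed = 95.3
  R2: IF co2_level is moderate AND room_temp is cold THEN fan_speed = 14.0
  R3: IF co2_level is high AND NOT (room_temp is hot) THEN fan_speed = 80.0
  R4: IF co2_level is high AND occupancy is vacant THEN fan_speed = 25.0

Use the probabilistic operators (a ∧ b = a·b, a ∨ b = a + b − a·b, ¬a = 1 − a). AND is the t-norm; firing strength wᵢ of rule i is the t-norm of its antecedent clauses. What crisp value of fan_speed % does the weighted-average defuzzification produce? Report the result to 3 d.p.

R1 (z=95.3): moderate=0.25 → w = 0.2500
R2 (z=14.0): moderate=0.25, cold=0.28; AND[a·b] → w = 0.0700
R3 (z=80.0): high=0.20, ¬hot=1−0.84=0.16; AND[a·b] → w = 0.0320
R4 (z=25.0): high=0.20, vacant=0.77; AND[a·b] → w = 0.1540
Weighted average = (0.2500·95.3 + 0.0700·14.0 + 0.0320·80.0 + 0.1540·25.0) / (0.2500 + 0.0700 + 0.0320 + 0.1540)
  = 31.2150 / 0.5060 = 61.690

61.690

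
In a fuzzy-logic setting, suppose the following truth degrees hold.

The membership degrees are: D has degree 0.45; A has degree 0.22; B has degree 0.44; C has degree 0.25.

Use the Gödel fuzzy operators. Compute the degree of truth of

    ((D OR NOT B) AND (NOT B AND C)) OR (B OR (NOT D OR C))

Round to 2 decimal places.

0.55

NOT B = 1 − 0.44 = 0.56
D OR NOT B = max(a, b) on (0.45, 0.56) = 0.56
NOT B = 1 − 0.44 = 0.56
NOT B AND C = min(a, b) on (0.56, 0.25) = 0.25
(D OR NOT B) AND (NOT B AND C) = min(a, b) on (0.56, 0.25) = 0.25
NOT D = 1 − 0.45 = 0.55
NOT D OR C = max(a, b) on (0.55, 0.25) = 0.55
B OR (NOT D OR C) = max(a, b) on (0.44, 0.55) = 0.55
((D OR NOT B) AND (NOT B AND C)) OR (B OR (NOT D OR C)) = max(a, b) on (0.25, 0.55) = 0.55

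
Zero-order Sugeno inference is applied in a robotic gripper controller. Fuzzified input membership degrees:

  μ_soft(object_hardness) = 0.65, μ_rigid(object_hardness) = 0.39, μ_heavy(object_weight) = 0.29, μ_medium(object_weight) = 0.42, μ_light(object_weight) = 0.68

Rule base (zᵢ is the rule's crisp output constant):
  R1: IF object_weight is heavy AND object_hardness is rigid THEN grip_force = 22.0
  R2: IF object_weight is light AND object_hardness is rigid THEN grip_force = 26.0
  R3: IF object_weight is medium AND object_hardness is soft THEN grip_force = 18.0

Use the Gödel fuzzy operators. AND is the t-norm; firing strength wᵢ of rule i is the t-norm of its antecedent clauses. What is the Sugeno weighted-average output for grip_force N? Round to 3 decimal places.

R1 (z=22.0): heavy=0.29, rigid=0.39; AND[min(a, b)] → w = 0.29
R2 (z=26.0): light=0.68, rigid=0.39; AND[min(a, b)] → w = 0.39
R3 (z=18.0): medium=0.42, soft=0.65; AND[min(a, b)] → w = 0.42
Weighted average = (0.29·22.0 + 0.39·26.0 + 0.42·18.0) / (0.29 + 0.39 + 0.42)
  = 24.0800 / 1.1000 = 21.891

21.891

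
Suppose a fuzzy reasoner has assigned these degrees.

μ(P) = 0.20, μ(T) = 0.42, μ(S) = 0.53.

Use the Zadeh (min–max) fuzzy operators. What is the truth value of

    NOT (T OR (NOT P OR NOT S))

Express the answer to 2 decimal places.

NOT P = 1 − 0.20 = 0.80
NOT S = 1 − 0.53 = 0.47
NOT P OR NOT S = max(a, b) on (0.80, 0.47) = 0.80
T OR (NOT P OR NOT S) = max(a, b) on (0.42, 0.80) = 0.80
NOT (T OR (NOT P OR NOT S)) = 1 − 0.80 = 0.20

0.20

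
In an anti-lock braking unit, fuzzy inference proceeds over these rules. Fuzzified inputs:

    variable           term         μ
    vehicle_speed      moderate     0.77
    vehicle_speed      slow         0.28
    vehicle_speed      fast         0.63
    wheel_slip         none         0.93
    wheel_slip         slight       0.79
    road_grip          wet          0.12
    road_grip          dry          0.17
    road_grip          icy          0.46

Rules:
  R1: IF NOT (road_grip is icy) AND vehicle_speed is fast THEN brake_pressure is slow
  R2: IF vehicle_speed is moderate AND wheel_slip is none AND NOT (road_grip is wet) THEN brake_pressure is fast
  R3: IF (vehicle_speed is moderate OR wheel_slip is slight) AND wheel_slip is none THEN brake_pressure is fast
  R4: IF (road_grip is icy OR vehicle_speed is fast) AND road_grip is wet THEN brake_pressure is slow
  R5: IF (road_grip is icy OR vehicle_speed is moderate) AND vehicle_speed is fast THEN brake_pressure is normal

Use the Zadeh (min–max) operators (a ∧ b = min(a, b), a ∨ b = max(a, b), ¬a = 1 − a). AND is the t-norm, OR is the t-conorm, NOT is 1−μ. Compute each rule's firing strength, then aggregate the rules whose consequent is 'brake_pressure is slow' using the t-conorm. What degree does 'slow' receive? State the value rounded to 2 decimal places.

0.54

R1: ¬icy=1−0.46=0.54, fast=0.63; AND[min(a, b)] → w = 0.54
R2: moderate=0.77, none=0.93, ¬wet=1−0.12=0.88; AND[min(a, b)] → w = 0.77
R3: (moderate=0.77 OR slight=0.79) = 0.79; AND[min(a, b)] with none=0.93 → w = 0.79
R4: (icy=0.46 OR fast=0.63) = 0.63; AND[min(a, b)] with wet=0.12 → w = 0.12
R5: (icy=0.46 OR moderate=0.77) = 0.77; AND[min(a, b)] with fast=0.63 → w = 0.63
Rules with consequent 'slow': {R1, R4} → strengths 0.54, 0.12
Aggregate via t-conorm [max(a, b)]: 0.54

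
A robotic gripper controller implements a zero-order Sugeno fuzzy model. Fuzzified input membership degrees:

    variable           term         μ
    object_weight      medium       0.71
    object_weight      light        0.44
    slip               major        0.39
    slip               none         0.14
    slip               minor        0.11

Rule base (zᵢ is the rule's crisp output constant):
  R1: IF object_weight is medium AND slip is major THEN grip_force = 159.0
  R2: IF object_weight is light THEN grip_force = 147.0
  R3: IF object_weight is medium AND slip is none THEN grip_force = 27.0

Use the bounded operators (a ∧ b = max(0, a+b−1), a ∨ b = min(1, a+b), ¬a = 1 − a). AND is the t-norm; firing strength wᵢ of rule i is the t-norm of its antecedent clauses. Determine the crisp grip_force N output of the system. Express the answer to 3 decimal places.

R1 (z=159.0): medium=0.71, major=0.39; AND[max(0, a+b−1)] → w = 0.10
R2 (z=147.0): light=0.44 → w = 0.44
R3 (z=27.0): medium=0.71, none=0.14; AND[max(0, a+b−1)] → w = 0.00
Weighted average = (0.10·159.0 + 0.44·147.0 + 0.00·27.0) / (0.10 + 0.44 + 0.00)
  = 80.5800 / 0.5400 = 149.222

149.222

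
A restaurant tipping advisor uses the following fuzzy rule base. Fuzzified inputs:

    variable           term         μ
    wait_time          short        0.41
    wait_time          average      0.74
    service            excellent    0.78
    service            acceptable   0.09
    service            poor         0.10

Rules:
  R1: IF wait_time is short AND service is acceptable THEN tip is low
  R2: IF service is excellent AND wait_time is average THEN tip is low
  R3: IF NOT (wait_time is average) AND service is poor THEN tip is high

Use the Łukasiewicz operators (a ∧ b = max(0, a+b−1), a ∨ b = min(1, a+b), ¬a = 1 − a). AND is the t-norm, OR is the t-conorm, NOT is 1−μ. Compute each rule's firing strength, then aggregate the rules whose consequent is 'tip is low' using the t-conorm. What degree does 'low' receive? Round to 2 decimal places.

R1: short=0.41, acceptable=0.09; AND[max(0, a+b−1)] → w = 0.00
R2: excellent=0.78, average=0.74; AND[max(0, a+b−1)] → w = 0.52
R3: ¬average=1−0.74=0.26, poor=0.10; AND[max(0, a+b−1)] → w = 0.00
Rules with consequent 'low': {R1, R2} → strengths 0.00, 0.52
Aggregate via t-conorm [min(1, a+b)]: 0.52

0.52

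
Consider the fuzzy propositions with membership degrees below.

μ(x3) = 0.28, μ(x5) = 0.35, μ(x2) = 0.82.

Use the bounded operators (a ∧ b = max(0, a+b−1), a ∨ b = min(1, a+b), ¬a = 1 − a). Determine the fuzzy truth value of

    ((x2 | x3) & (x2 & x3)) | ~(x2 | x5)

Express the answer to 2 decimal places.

0.10

x2 | x3 = min(1, a+b) on (0.82, 0.28) = 1.00
x2 & x3 = max(0, a+b−1) on (0.82, 0.28) = 0.10
(x2 | x3) & (x2 & x3) = max(0, a+b−1) on (1.00, 0.10) = 0.10
x2 | x5 = min(1, a+b) on (0.82, 0.35) = 1.00
~(x2 | x5) = 1 − 1.00 = 0.00
((x2 | x3) & (x2 & x3)) | ~(x2 | x5) = min(1, a+b) on (0.10, 0.00) = 0.10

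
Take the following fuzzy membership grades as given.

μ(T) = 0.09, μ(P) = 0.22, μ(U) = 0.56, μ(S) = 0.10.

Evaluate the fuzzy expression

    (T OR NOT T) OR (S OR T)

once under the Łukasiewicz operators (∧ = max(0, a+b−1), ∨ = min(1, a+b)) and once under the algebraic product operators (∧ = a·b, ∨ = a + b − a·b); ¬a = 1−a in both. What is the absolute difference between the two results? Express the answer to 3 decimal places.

Under Łukasiewicz:
  NOT T = 1 − 0.09 = 0.91
  T OR NOT T = min(1, a+b) on (0.09, 0.91) = 1.00
  S OR T = min(1, a+b) on (0.10, 0.09) = 0.19
  (T OR NOT T) OR (S OR T) = min(1, a+b) on (1.00, 0.19) = 1.00
  → value = 1.0000
Under algebraic product:
  NOT T = 1 − 0.0900 = 0.9100
  T OR NOT T = a + b − a·b on (0.0900, 0.9100) = 0.9181
  S OR T = a + b − a·b on (0.1000, 0.0900) = 0.1810
  (T OR NOT T) OR (S OR T) = a + b − a·b on (0.9181, 0.1810) = 0.9329
  → value = 0.9329
|1.0000 − 0.9329| = 0.067

0.067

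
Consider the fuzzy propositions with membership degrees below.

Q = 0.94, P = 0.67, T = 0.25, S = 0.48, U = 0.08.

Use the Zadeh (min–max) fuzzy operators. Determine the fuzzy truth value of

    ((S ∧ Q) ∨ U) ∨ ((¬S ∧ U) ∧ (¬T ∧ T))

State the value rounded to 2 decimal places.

0.48

S ∧ Q = min(a, b) on (0.48, 0.94) = 0.48
(S ∧ Q) ∨ U = max(a, b) on (0.48, 0.08) = 0.48
¬S = 1 − 0.48 = 0.52
¬S ∧ U = min(a, b) on (0.52, 0.08) = 0.08
¬T = 1 − 0.25 = 0.75
¬T ∧ T = min(a, b) on (0.75, 0.25) = 0.25
(¬S ∧ U) ∧ (¬T ∧ T) = min(a, b) on (0.08, 0.25) = 0.08
((S ∧ Q) ∨ U) ∨ ((¬S ∧ U) ∧ (¬T ∧ T)) = max(a, b) on (0.48, 0.08) = 0.48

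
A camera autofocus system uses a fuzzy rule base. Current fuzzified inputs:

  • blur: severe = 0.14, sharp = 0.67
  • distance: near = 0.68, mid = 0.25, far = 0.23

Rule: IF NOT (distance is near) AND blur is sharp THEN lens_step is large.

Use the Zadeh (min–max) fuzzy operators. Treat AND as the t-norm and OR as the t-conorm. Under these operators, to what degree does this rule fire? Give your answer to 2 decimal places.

0.32

firing strength: ¬near=1−0.68=0.32, sharp=0.67; AND[min(a, b)] → w = 0.32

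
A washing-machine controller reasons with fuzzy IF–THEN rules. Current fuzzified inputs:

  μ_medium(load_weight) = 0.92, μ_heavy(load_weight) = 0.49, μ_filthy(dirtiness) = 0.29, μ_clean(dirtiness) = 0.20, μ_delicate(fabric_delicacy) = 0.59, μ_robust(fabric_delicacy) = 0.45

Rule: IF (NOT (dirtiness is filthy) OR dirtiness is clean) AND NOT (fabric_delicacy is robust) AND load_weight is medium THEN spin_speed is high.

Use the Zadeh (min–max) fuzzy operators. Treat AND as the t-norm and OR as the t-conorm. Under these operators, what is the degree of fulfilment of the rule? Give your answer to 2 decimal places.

firing strength: (¬filthy=1−0.29=0.71 OR clean=0.20) = 0.71; AND[min(a, b)] with ¬robust=1−0.45=0.55, medium=0.92 → w = 0.55

0.55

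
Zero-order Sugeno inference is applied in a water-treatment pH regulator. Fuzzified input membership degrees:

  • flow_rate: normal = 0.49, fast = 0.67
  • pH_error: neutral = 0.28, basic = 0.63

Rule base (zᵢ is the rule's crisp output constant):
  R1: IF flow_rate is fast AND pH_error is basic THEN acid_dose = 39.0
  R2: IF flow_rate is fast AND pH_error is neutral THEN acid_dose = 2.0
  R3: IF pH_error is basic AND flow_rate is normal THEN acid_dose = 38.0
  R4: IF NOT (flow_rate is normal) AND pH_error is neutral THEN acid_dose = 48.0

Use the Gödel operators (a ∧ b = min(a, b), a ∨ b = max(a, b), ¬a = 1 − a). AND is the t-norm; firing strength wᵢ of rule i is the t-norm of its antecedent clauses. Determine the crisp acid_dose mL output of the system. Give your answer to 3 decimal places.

34.042

R1 (z=39.0): fast=0.67, basic=0.63; AND[min(a, b)] → w = 0.63
R2 (z=2.0): fast=0.67, neutral=0.28; AND[min(a, b)] → w = 0.28
R3 (z=38.0): basic=0.63, normal=0.49; AND[min(a, b)] → w = 0.49
R4 (z=48.0): ¬normal=1−0.49=0.51, neutral=0.28; AND[min(a, b)] → w = 0.28
Weighted average = (0.63·39.0 + 0.28·2.0 + 0.49·38.0 + 0.28·48.0) / (0.63 + 0.28 + 0.49 + 0.28)
  = 57.1900 / 1.6800 = 34.042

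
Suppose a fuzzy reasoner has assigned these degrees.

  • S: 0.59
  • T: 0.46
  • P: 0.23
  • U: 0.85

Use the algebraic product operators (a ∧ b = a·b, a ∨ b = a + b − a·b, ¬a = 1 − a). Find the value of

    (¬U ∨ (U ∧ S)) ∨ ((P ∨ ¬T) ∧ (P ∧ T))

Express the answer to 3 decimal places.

¬U = 1 − 0.8500 = 0.1500
U ∧ S = a·b on (0.8500, 0.5900) = 0.5015
¬U ∨ (U ∧ S) = a + b − a·b on (0.1500, 0.5015) = 0.5763
¬T = 1 − 0.4600 = 0.5400
P ∨ ¬T = a + b − a·b on (0.2300, 0.5400) = 0.6458
P ∧ T = a·b on (0.2300, 0.4600) = 0.1058
(P ∨ ¬T) ∧ (P ∧ T) = a·b on (0.6458, 0.1058) = 0.0683
(¬U ∨ (U ∧ S)) ∨ ((P ∨ ¬T) ∧ (P ∧ T)) = a + b − a·b on (0.5763, 0.0683) = 0.6052

0.605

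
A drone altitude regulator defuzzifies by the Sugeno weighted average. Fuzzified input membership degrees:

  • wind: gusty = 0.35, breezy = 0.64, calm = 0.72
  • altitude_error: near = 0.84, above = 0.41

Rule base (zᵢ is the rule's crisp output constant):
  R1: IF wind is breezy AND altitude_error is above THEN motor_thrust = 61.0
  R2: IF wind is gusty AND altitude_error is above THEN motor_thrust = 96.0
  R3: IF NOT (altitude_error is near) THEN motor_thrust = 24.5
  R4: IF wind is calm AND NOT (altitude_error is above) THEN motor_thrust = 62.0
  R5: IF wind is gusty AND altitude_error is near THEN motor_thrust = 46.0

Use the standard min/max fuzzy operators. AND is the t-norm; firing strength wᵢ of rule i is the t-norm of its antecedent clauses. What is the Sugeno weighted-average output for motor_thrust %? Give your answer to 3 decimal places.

61.941

R1 (z=61.0): breezy=0.64, above=0.41; AND[min(a, b)] → w = 0.41
R2 (z=96.0): gusty=0.35, above=0.41; AND[min(a, b)] → w = 0.35
R3 (z=24.5): ¬near=1−0.84=0.16 → w = 0.16
R4 (z=62.0): calm=0.72, ¬above=1−0.41=0.59; AND[min(a, b)] → w = 0.59
R5 (z=46.0): gusty=0.35, near=0.84; AND[min(a, b)] → w = 0.35
Weighted average = (0.41·61.0 + 0.35·96.0 + 0.16·24.5 + 0.59·62.0 + 0.35·46.0) / (0.41 + 0.35 + 0.16 + 0.59 + 0.35)
  = 115.2100 / 1.8600 = 61.941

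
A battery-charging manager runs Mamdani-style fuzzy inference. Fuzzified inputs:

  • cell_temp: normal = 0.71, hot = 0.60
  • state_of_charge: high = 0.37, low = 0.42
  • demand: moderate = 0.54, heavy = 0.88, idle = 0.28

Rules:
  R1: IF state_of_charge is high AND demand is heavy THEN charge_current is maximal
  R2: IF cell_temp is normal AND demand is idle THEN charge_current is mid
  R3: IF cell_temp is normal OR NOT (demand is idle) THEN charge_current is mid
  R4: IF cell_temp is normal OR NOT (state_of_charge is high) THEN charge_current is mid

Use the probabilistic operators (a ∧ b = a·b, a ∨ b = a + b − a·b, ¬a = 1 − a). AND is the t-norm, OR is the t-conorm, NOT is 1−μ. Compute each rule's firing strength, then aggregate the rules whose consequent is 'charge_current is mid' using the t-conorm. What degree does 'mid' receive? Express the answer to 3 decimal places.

R1: high=0.37, heavy=0.88; AND[a·b] → w = 0.3256
R2: normal=0.71, idle=0.28; AND[a·b] → w = 0.1988
R3: normal=0.71, ¬idle=1−0.28=0.72; OR[a + b − a·b] → w = 0.9188
R4: normal=0.71, ¬high=1−0.37=0.63; OR[a + b − a·b] → w = 0.8927
Rules with consequent 'mid': {R2, R3, R4} → strengths 0.1988, 0.9188, 0.8927
Aggregate via t-conorm [a + b − a·b]: 0.9930

0.993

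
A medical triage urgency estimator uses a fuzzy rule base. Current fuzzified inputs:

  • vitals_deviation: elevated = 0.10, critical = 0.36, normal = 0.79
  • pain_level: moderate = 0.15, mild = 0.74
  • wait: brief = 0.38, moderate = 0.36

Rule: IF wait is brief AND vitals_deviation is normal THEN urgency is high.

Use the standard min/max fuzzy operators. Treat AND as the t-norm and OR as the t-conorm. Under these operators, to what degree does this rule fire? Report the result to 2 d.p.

0.38

firing strength: brief=0.38, normal=0.79; AND[min(a, b)] → w = 0.38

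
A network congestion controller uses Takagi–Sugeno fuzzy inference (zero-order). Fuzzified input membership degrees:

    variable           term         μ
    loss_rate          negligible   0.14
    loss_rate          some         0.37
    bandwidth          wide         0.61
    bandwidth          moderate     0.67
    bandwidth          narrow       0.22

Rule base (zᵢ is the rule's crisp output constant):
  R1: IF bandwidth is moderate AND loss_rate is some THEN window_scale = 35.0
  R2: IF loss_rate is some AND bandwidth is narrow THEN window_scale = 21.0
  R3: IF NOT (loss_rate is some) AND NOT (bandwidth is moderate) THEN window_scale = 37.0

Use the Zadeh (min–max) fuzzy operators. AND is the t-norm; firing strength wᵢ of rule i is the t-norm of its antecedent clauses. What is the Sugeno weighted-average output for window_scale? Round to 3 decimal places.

32.370

R1 (z=35.0): moderate=0.67, some=0.37; AND[min(a, b)] → w = 0.37
R2 (z=21.0): some=0.37, narrow=0.22; AND[min(a, b)] → w = 0.22
R3 (z=37.0): ¬some=1−0.37=0.63, ¬moderate=1−0.67=0.33; AND[min(a, b)] → w = 0.33
Weighted average = (0.37·35.0 + 0.22·21.0 + 0.33·37.0) / (0.37 + 0.22 + 0.33)
  = 29.7800 / 0.9200 = 32.370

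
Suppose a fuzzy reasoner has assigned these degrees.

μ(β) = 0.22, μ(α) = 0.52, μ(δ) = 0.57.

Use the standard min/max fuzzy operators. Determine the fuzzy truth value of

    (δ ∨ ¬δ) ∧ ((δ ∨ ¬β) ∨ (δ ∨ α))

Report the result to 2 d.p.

0.57

¬δ = 1 − 0.57 = 0.43
δ ∨ ¬δ = max(a, b) on (0.57, 0.43) = 0.57
¬β = 1 − 0.22 = 0.78
δ ∨ ¬β = max(a, b) on (0.57, 0.78) = 0.78
δ ∨ α = max(a, b) on (0.57, 0.52) = 0.57
(δ ∨ ¬β) ∨ (δ ∨ α) = max(a, b) on (0.78, 0.57) = 0.78
(δ ∨ ¬δ) ∧ ((δ ∨ ¬β) ∨ (δ ∨ α)) = min(a, b) on (0.57, 0.78) = 0.57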